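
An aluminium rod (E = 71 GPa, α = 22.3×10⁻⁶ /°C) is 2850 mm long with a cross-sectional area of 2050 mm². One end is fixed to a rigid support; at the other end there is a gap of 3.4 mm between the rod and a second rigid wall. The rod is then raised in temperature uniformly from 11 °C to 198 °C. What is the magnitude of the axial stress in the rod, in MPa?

If the wall were absent the rod would grow by αΔT L = 22.3×10⁻⁶ × 187 × 2850 = 11.88 mm.
The gap closes (δ_free > 3.4 mm) and the wall then resists a further 11.88 − 3.4 = 8.485 mm of expansion.
Compatibility: PL/(AE) = 8.485 mm, so σ = P/A = E × (8.485/2850) = 211.4 MPa.

σ ≈ 211 MPa (compressive)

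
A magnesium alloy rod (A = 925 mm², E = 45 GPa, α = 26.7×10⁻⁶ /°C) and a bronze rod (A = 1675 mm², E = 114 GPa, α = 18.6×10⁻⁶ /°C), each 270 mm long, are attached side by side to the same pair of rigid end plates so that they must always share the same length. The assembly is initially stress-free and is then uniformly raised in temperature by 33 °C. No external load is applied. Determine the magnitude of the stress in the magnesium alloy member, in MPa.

σ ≈ 9.88 MPa (compressive)

Equilibrium of a rigid end plate with no external load gives equal and opposite internal forces ±P in the two members. Since α_{magnesium alloy} > α_{bronze}, heating drives the magnesium alloy into compression and the bronze into tension.
Equating the net (thermal + elastic) strains gives |α₁ − α₂|·ΔT = P·[1/(A₁E₁) + 1/(A₂E₂)].
|α₁ − α₂|·ΔT = 8.1×10⁻⁶ × 33 = 0.0002673.
1/(A₁E₁) + 1/(A₂E₂) = 1/(925×45×10³) + 1/(1675×114×10³) = 2.926×10⁻⁸ N⁻¹.
So P = 0.0002673 / 2.926×10⁻⁸ = 9.135 kN.
σ_{magnesium alloy} = P/A₁ = 9135/925 = 9.876 MPa, compressive.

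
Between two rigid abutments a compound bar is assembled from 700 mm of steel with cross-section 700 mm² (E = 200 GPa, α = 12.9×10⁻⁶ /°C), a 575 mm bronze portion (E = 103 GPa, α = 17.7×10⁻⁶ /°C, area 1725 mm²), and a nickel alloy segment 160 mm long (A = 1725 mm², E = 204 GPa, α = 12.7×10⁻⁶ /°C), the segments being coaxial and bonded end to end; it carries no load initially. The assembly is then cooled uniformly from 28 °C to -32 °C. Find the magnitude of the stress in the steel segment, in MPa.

If the supports were absent, the total length change would be Σ αᵢΔT Lᵢ = 12.9×10⁻⁶×60×700 + 17.7×10⁻⁶×60×575 + 12.7×10⁻⁶×60×160 = 1.274 mm.
The walls prevent any net length change, so an axial force P (same in every segment) develops. Compatibility: P · Σ Lᵢ/(AᵢEᵢ) = δ_free.
The series flexibility is Σ Lᵢ/(AᵢEᵢ) = 700/(700×200×10³) + 575/(1725×103×10³) + 160/(1725×204×10³) = 8.691×10⁻⁶ mm/N.
Hence P = δ_free / Σ(L/AE) = 1.274/8.691×10⁻⁶ = 146.6 kN (tensile).
σ_{steel} = P / A = 146600 / 700 = 209.5 MPa.

σ ≈ 209 MPa (tensile)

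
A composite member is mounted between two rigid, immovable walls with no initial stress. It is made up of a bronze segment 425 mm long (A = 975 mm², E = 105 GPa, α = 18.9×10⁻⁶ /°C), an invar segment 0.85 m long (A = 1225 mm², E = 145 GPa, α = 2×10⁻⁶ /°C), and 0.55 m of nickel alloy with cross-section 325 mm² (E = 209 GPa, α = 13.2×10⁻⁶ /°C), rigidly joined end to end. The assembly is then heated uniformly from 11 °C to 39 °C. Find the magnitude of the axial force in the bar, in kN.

If the supports were absent, the total length change would be Σ αᵢΔT Lᵢ = 18.9×10⁻⁶×28×425 + 2×10⁻⁶×28×850 + 13.2×10⁻⁶×28×550 = 0.4758 mm.
Since the ends are fixed, an axial force P builds up, equal in every segment, with P · Σ Lᵢ/(AᵢEᵢ) = δ_free.
Σ Lᵢ/(AᵢEᵢ) = 425/(975×105×10³) + 850/(1225×145×10³) + 550/(325×209×10³) = 1.703×10⁻⁵ mm/N.
Hence P = δ_free / Σ(L/AE) = 0.4758/1.703×10⁻⁵ = 27.93 kN (compressive).

P ≈ 27.9 kN (compressive)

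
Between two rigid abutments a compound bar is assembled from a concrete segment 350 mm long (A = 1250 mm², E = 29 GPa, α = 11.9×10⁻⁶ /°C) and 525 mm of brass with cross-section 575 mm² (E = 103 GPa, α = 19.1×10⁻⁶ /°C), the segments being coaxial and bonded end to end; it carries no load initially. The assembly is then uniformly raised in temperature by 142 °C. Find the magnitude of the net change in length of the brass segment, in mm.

|ΔL| ≈ 0.459 mm

With the walls removed the bar would change length by δ_free = Σ αᵢΔT Lᵢ = 11.9×10⁻⁶×142×350 + 19.1×10⁻⁶×142×525 = 2.015 mm.
Since the ends are fixed, an axial force P builds up, equal in every segment, with P · Σ Lᵢ/(AᵢEᵢ) = δ_free.
Σ Lᵢ/(AᵢEᵢ) = 350/(1250×29×10³) + 525/(575×103×10³) = 1.852×10⁻⁵ mm/N.
So P = 2.015 / 1.852×10⁻⁵ = 108.8 kN, compressive.
For the brass segment, free thermal change = 19.1×10⁻⁶×142×525 = 1.424 mm and elastic change from P = 108800×525/(575×103×10³) = 0.9646 mm; these oppose, so the net change is 0.459 mm (segment lengthens).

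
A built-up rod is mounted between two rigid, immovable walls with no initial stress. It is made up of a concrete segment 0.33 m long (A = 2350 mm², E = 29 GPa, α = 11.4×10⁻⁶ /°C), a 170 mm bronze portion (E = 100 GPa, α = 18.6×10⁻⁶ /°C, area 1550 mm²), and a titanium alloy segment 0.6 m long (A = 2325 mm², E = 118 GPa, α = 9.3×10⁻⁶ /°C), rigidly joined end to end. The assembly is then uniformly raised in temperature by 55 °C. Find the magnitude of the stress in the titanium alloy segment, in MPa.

σ ≈ 36.4 MPa (compressive)

Free thermal expansion of the whole bar: Σ αᵢΔT Lᵢ = 11.4×10⁻⁶×55×330 + 18.6×10⁻⁶×55×170 + 9.3×10⁻⁶×55×600 = 0.6877 mm.
The rigid supports impose zero overall length change; the single axial force P common to all segments must satisfy P Σ Lᵢ/(AᵢEᵢ) = δ_free.
The series flexibility is Σ Lᵢ/(AᵢEᵢ) = 330/(2350×29×10³) + 170/(1550×100×10³) + 600/(2325×118×10³) = 8.126×10⁻⁶ mm/N.
Hence P = δ_free / Σ(L/AE) = 0.6877/8.126×10⁻⁶ = 84.63 kN (compressive).
σ_{titanium alloy} = P / A = 84630 / 2325 = 36.4 MPa.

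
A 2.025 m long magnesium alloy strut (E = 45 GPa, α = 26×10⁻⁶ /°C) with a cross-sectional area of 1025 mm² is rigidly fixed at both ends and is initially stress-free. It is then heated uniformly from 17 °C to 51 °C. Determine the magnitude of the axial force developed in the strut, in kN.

P ≈ 40.8 kN (compressive)

With zero net strain, σ = E·αΔT = 45 GPa × 26×10⁻⁶ × 34 = 39.78 MPa.
Axial force P = σA = 39.78 × 1025 = 40770 N = 40.77 kN, compressive.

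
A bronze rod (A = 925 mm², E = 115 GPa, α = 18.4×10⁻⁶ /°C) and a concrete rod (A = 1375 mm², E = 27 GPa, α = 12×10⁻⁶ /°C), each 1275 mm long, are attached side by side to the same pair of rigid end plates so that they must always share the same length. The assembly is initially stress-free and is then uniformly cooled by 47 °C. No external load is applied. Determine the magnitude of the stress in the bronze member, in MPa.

σ ≈ 8.95 MPa (tensile)

The bronze has the larger α, so on cooling it would change length more than the concrete if both were free. The rigid plates force a common final length, so the bronze is put into tension and the concrete into compression, with equal and opposite forces P (no external load).
Equating the net (thermal + elastic) strains gives |α₁ − α₂|·ΔT = P·[1/(A₁E₁) + 1/(A₂E₂)].
|α₁ − α₂|·ΔT = 6.4×10⁻⁶ × 47 = 0.0003008.
1/(A₁E₁) + 1/(A₂E₂) = 1/(925×115×10³) + 1/(1375×27×10³) = 3.634×10⁻⁸ N⁻¹.
So P = 0.0003008 / 3.634×10⁻⁸ = 8.278 kN.
σ_{bronze} = P/A₁ = 8278/925 = 8.949 MPa, tensile.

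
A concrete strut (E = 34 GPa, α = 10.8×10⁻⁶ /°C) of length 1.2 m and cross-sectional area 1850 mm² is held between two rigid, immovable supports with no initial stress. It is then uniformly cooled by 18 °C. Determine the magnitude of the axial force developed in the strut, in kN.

With zero net strain, σ = E·αΔT = 34 GPa × 10.8×10⁻⁶ × 18 = 6.61 MPa.
P = AEαΔT = 1850 × 34×10³ × 10.8×10⁻⁶ × 18 = 12.23 kN (tensile).

P ≈ 12.2 kN (tensile)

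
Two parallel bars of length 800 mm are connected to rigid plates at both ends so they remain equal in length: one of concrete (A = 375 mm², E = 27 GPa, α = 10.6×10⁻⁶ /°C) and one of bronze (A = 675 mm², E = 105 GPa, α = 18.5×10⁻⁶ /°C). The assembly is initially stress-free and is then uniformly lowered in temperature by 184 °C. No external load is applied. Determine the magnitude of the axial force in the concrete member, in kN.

P ≈ 12.9 kN (compressive in the concrete)

Both members must finish at the same length. With the larger α, the bronze tends to over-contract; the plates restrain it, putting the bronze in tension and the concrete in compression. With no external load the two internal forces are equal and opposite, magnitude P.
Equating the net (thermal + elastic) strains gives |α₁ − α₂|·ΔT = P·[1/(A₁E₁) + 1/(A₂E₂)].
|α₁ − α₂|·ΔT = 7.9×10⁻⁶ × 184 = 0.001454.
1/(A₁E₁) + 1/(A₂E₂) = 1/(375×27×10³) + 1/(675×105×10³) = 1.129×10⁻⁷ N⁻¹.
So P = 0.001454 / 1.129×10⁻⁷ = 12.88 kN.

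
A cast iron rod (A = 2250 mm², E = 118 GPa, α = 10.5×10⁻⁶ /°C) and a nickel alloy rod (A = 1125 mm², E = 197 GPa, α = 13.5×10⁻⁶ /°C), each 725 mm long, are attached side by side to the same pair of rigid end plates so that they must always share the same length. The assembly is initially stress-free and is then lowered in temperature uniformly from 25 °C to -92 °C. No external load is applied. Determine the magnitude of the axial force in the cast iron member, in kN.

P ≈ 42.4 kN (compressive in the cast iron)

Equilibrium of a rigid end plate with no external load gives equal and opposite internal forces ±P in the two members. Since α_{nickel alloy} > α_{cast iron}, cooling drives the nickel alloy into tension and the cast iron into compression.
Equating the net (thermal + elastic) strains gives |α₁ − α₂|·ΔT = P·[1/(A₁E₁) + 1/(A₂E₂)].
|α₁ − α₂|·ΔT = 3×10⁻⁶ × 117 = 0.000351.
1/(A₁E₁) + 1/(A₂E₂) = 1/(2250×118×10³) + 1/(1125×197×10³) = 8.279×10⁻⁹ N⁻¹.
P = 0.000351 / 8.279×10⁻⁹ = 42400 N = 42.4 kN.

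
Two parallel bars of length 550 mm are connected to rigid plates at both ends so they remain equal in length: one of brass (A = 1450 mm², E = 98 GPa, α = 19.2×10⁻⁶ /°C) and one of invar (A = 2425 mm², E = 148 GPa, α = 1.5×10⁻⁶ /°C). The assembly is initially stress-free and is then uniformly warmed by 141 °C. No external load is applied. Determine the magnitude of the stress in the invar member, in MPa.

σ ≈ 105 MPa (tensile)

The brass has the larger α, so on heating it would change length more than the invar if both were free. The rigid plates force a common final length, so the brass is put into compression and the invar into tension, with equal and opposite forces P (no external load).
Equating the net (thermal + elastic) strains gives |α₁ − α₂|·ΔT = P·[1/(A₁E₁) + 1/(A₂E₂)].
|α₁ − α₂|·ΔT = 17.7×10⁻⁶ × 141 = 0.002496.
1/(A₁E₁) + 1/(A₂E₂) = 1/(1450×98×10³) + 1/(2425×148×10³) = 9.824×10⁻⁹ N⁻¹.
So P = 0.002496 / 9.824×10⁻⁹ = 254.1 kN.
σ_{invar} = P/A₂ = 254100/2425 = 104.8 MPa, tensile.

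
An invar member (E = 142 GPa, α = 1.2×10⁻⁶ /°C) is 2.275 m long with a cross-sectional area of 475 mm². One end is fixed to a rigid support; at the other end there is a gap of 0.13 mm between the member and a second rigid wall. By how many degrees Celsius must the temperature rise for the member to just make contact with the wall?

The gap closes when αΔT L = 0.13 mm, since the member is still unstressed at that instant.
So ΔT = g/(αL) = 0.13/(1.2×10⁻⁶ × 2275) = 47.62 °C.

ΔT ≈ 47.6 °C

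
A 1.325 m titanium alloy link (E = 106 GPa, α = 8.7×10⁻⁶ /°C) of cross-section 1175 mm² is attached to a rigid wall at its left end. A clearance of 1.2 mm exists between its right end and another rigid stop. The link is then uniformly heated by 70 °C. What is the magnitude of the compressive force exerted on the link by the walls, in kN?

P ≈ 0 kN

Free thermal elongation = αΔT L = 8.7×10⁻⁶ × 70 × 1325 = 0.8069 mm.
This is smaller than the 1.2 mm clearance, so the link expands freely without reaching the stop — the stress is zero.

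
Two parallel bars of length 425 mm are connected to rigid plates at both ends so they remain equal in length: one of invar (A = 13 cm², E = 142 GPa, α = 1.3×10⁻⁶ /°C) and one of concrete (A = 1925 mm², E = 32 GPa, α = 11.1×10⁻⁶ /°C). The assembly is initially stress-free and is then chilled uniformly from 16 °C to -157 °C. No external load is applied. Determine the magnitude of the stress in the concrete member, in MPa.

Both members must finish at the same length. With the larger α, the concrete tends to over-contract; the plates restrain it, putting the concrete in tension and the invar in compression. With no external load the two internal forces are equal and opposite, magnitude P.
Equating the net (thermal + elastic) strains gives |α₁ − α₂|·ΔT = P·[1/(A₁E₁) + 1/(A₂E₂)].
|α₁ − α₂|·ΔT = 9.8×10⁻⁶ × 173 = 0.001695.
1/(A₁E₁) + 1/(A₂E₂) = 1/(1300×142×10³) + 1/(1925×32×10³) = 2.165×10⁻⁸ N⁻¹.
P = 0.001695 / 2.165×10⁻⁸ = 78310 N = 78.31 kN.
σ_{concrete} = P/A₂ = 78310/1925 = 40.68 MPa, tensile.

σ ≈ 40.7 MPa (tensile)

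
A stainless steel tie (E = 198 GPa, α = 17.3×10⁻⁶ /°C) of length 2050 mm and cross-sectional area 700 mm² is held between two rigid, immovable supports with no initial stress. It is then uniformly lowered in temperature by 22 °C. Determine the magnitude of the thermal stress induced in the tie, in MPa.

The supports are rigid, so the total axial strain is zero. The restrained thermal strain is ε = αΔT = 17.3×10⁻⁶ × 22 = 380.6×10⁻⁶.
σ = EαΔT = 198×10³ × 17.3×10⁻⁶ × 22 = 75.36 MPa (tensile; the tie is trying to contract).

σ ≈ 75.4 MPa (tensile)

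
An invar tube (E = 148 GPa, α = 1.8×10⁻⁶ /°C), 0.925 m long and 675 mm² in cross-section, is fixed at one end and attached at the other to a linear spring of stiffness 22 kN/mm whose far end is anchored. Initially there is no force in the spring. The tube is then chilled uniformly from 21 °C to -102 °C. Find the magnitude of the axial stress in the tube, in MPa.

The unrestrained thermal change is αΔT L = 1.8×10⁻⁶ × 123 × 925 = 0.2048 mm.
Let P be the tensile force in the spring. The tube extends elastically by PL/(AE) and the spring stretches by P/k; together these equal δ_free.
So P = δ_free / [L/(AE) + 1/k] = 0.2048 / [ 925/(675×148×10³) + 1/(22×10³) ].
P = 0.2048 / 5.471×10⁻⁵ = 3743 N.
σ = P/A = 3743/675 = 5.545 MPa.

σ ≈ 5.55 MPa (tensile)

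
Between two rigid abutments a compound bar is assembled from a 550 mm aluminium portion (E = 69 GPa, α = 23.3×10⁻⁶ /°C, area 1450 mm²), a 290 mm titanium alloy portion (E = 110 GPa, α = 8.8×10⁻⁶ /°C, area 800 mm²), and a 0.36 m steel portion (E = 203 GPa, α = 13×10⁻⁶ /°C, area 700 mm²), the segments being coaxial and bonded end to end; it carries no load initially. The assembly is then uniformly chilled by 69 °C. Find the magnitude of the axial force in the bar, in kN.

Free thermal contraction of the whole bar: Σ αᵢΔT Lᵢ = 23.3×10⁻⁶×69×550 + 8.8×10⁻⁶×69×290 + 13×10⁻⁶×69×360 = 1.383 mm.
The walls prevent any net length change, so an axial force P (same in every segment) develops. Compatibility: P · Σ Lᵢ/(AᵢEᵢ) = δ_free.
The series flexibility is Σ Lᵢ/(AᵢEᵢ) = 550/(1450×69×10³) + 290/(800×110×10³) + 360/(700×203×10³) = 1.133×10⁻⁵ mm/N.
So P = 1.383 / 1.133×10⁻⁵ = 122.1 kN, tensile.

P ≈ 122 kN (tensile)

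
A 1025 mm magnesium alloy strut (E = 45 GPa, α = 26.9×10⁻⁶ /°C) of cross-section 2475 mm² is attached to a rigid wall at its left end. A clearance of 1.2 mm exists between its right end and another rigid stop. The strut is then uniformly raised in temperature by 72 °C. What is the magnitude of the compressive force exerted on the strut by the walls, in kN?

If the wall were absent the strut would grow by αΔT L = 26.9×10⁻⁶ × 72 × 1025 = 1.985 mm.
The gap closes (δ_free > 1.2 mm) and the wall then resists a further 1.985 − 1.2 = 0.7852 mm of expansion.
So σ = E(δ_free − g)/L = 45×10³ × 0.7852/1025 = 34.47 MPa.
Force on the wall = σA = 34.47 × 2475 mm² = 85.32 kN.

P ≈ 85.3 kN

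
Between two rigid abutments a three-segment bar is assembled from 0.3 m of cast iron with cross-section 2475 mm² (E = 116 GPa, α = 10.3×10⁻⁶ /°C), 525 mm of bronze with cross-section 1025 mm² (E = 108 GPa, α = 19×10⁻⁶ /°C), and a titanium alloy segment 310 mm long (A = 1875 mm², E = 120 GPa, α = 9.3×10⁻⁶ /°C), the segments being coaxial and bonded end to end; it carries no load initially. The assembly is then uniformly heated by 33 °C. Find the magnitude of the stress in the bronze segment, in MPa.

σ ≈ 71.7 MPa (compressive)

Free thermal expansion of the whole bar: Σ αᵢΔT Lᵢ = 10.3×10⁻⁶×33×300 + 19×10⁻⁶×33×525 + 9.3×10⁻⁶×33×310 = 0.5263 mm.
Since the ends are fixed, an axial force P builds up, equal in every segment, with P · Σ Lᵢ/(AᵢEᵢ) = δ_free.
Σ Lᵢ/(AᵢEᵢ) = 300/(2475×116×10³) + 525/(1025×108×10³) + 310/(1875×120×10³) = 7.165×10⁻⁶ mm/N.
P = 0.5263 / 7.165×10⁻⁶ = 73450 N = 73.45 kN, compressive.
σ_{bronze} = P / A = 73450 / 1025 = 71.66 MPa.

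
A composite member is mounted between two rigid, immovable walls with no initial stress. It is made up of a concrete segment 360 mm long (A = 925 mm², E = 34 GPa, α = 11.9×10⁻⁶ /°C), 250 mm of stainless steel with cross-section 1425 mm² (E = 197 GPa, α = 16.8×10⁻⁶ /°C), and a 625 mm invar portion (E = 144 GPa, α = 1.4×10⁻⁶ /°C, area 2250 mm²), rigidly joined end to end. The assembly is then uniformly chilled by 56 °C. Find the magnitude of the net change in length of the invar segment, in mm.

Free thermal contraction of the whole bar: Σ αᵢΔT Lᵢ = 11.9×10⁻⁶×56×360 + 16.8×10⁻⁶×56×250 + 1.4×10⁻⁶×56×625 = 0.5241 mm.
The walls prevent any net length change, so an axial force P (same in every segment) develops. Compatibility: P · Σ Lᵢ/(AᵢEᵢ) = δ_free.
The series flexibility is Σ Lᵢ/(AᵢEᵢ) = 360/(925×34×10³) + 250/(1425×197×10³) + 625/(2250×144×10³) = 1.427×10⁻⁵ mm/N.
Hence P = δ_free / Σ(L/AE) = 0.5241/1.427×10⁻⁵ = 36.74 kN (tensile).
For the invar segment, free thermal change = 1.4×10⁻⁶×56×625 = 0.049 mm and elastic change from P = 36740×625/(2250×144×10³) = 0.07087 mm; these oppose, so the net change is 0.0219 mm (segment lengthens).

|ΔL| ≈ 0.0219 mm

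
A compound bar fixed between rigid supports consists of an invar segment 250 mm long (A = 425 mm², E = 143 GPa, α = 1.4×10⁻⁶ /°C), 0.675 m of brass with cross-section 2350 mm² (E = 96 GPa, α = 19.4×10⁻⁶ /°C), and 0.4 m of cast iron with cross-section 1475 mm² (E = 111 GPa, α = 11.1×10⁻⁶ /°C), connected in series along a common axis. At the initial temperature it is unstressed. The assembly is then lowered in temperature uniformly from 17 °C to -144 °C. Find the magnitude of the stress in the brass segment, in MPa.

σ ≈ 128 MPa (tensile)

With the walls removed the bar would change length by δ_free = Σ αᵢΔT Lᵢ = 1.4×10⁻⁶×161×250 + 19.4×10⁻⁶×161×675 + 11.1×10⁻⁶×161×400 = 2.879 mm.
The rigid supports impose zero overall length change; the single axial force P common to all segments must satisfy P Σ Lᵢ/(AᵢEᵢ) = δ_free.
Σ Lᵢ/(AᵢEᵢ) = 250/(425×143×10³) + 675/(2350×96×10³) + 400/(1475×111×10³) = 9.549×10⁻⁶ mm/N.
P = 2.879 / 9.549×10⁻⁶ = 301600 N = 301.6 kN, tensile.
σ_{brass} = P / A = 301600 / 2350 = 128.3 MPa.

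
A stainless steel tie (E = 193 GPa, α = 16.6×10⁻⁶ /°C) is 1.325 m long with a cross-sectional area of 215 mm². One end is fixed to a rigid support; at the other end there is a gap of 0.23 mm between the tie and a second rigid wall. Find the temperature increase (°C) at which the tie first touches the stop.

Contact occurs when the free expansion equals the gap: αΔT L = 0.23 mm.
So ΔT = g/(αL) = 0.23/(16.6×10⁻⁶ × 1325) = 10.46 °C.

ΔT ≈ 10.5 °C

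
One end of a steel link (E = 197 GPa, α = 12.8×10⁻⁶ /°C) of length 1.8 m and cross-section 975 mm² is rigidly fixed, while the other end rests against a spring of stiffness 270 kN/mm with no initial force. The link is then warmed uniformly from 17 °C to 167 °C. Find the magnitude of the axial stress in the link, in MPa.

σ ≈ 271 MPa (compressive)

The unrestrained thermal change is αΔT L = 12.8×10⁻⁶ × 150 × 1800 = 3.456 mm.
With a force P in the spring, the elastic change of the link is PL/(AE) and that of the spring is P/k; compatibility requires their sum to equal δ_free.
So P = δ_free / [L/(AE) + 1/k] = 3.456 / [ 1800/(975×197×10³) + 1/(270×10³) ].
P = 3.456 / 1.308×10⁻⁵ = 264300 N.
σ = P/A = 264300/975 = 271.1 MPa.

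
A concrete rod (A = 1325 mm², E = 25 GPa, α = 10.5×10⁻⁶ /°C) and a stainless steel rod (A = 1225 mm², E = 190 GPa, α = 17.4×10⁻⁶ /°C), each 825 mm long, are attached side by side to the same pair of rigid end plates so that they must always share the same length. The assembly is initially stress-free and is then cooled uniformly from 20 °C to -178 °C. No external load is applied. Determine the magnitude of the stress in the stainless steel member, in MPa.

Both members must finish at the same length. With the larger α, the stainless steel tends to over-contract; the plates restrain it, putting the stainless steel in tension and the concrete in compression. With no external load the two internal forces are equal and opposite, magnitude P.
Compatibility of the two members (thermal + elastic change equal): (α₁ − α₂)ΔT = P·[1/(A₁E₁) + 1/(A₂E₂)].
|α₁ − α₂|·ΔT = 6.9×10⁻⁶ × 198 = 0.001366.
1/(A₁E₁) + 1/(A₂E₂) = 1/(1325×25×10³) + 1/(1225×190×10³) = 3.449×10⁻⁸ N⁻¹.
So P = 0.001366 / 3.449×10⁻⁸ = 39.62 kN.
σ_{stainless steel} = P/A₂ = 39620/1225 = 32.34 MPa, tensile.

σ ≈ 32.3 MPa (tensile)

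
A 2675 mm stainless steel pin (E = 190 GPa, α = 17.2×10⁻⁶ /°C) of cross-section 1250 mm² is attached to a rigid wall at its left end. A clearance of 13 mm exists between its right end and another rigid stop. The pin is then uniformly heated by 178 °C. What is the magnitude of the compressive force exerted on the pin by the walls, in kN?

If the wall were absent the pin would grow by αΔT L = 17.2×10⁻⁶ × 178 × 2675 = 8.19 mm.
Since δ_free = 8.19 mm is less than the 13 mm gap, the pin never touches the wall. No axial force develops.

P ≈ 0 kN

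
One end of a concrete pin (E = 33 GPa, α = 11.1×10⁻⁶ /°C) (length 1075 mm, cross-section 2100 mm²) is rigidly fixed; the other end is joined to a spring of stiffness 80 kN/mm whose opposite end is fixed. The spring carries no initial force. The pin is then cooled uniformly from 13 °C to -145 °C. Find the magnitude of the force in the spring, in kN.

P ≈ 67.3 kN

The unrestrained thermal change is αΔT L = 11.1×10⁻⁶ × 158 × 1075 = 1.885 mm.
With a force P in the spring, the elastic change of the pin is PL/(AE) and that of the spring is P/k; compatibility requires their sum to equal δ_free.
So P = δ_free / [L/(AE) + 1/k] = 1.885 / [ 1075/(2100×33×10³) + 1/(80×10³) ].
P = 1.885 / 2.801×10⁻⁵ = 67300 N.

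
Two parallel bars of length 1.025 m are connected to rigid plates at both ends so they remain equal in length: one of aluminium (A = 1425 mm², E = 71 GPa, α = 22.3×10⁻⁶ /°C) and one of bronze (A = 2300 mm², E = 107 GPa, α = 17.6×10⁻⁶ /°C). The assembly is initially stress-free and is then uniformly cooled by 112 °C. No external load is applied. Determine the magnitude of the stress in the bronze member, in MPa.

Equilibrium of a rigid end plate with no external load gives equal and opposite internal forces ±P in the two members. Since α_{aluminium} > α_{bronze}, cooling drives the aluminium into tension and the bronze into compression.
Setting the final lengths equal and cancelling L: (α₁ − α₂)ΔT = P/(A₁E₁) + P/(A₂E₂).
|α₁ − α₂|·ΔT = 4.7×10⁻⁶ × 112 = 0.0005264.
1/(A₁E₁) + 1/(A₂E₂) = 1/(1425×71×10³) + 1/(2300×107×10³) = 1.395×10⁻⁸ N⁻¹.
P = 0.0005264 / 1.395×10⁻⁸ = 37740 N = 37.74 kN.
σ_{bronze} = P/A₂ = 37740/2300 = 16.41 MPa, compressive.

σ ≈ 16.4 MPa (compressive)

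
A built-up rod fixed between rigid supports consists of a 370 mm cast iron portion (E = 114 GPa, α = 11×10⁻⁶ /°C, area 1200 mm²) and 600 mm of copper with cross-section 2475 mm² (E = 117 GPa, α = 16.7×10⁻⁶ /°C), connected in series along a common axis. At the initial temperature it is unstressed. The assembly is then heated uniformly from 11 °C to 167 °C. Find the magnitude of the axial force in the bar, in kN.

P ≈ 460 kN (compressive)

With the walls removed the bar would change length by δ_free = Σ αᵢΔT Lᵢ = 11×10⁻⁶×156×370 + 16.7×10⁻⁶×156×600 = 2.198 mm.
Since the ends are fixed, an axial force P builds up, equal in every segment, with P · Σ Lᵢ/(AᵢEᵢ) = δ_free.
Σ Lᵢ/(AᵢEᵢ) = 370/(1200×114×10³) + 600/(2475×117×10³) = 4.777×10⁻⁶ mm/N.
P = 2.198 / 4.777×10⁻⁶ = 460200 N = 460.2 kN, compressive.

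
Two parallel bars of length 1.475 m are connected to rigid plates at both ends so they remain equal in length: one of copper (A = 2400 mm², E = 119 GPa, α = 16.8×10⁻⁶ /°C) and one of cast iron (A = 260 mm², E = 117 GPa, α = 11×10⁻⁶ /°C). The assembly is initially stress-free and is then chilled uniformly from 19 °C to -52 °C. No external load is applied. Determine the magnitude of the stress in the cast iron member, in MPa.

The copper has the larger α, so on cooling it would change length more than the cast iron if both were free. The rigid plates force a common final length, so the copper is put into tension and the cast iron into compression, with equal and opposite forces P (no external load).
Setting the final lengths equal and cancelling L: (α₁ − α₂)ΔT = P/(A₁E₁) + P/(A₂E₂).
|α₁ − α₂|·ΔT = 5.8×10⁻⁶ × 71 = 0.0004118.
1/(A₁E₁) + 1/(A₂E₂) = 1/(2400×119×10³) + 1/(260×117×10³) = 3.637×10⁻⁸ N⁻¹.
So P = 0.0004118 / 3.637×10⁻⁸ = 11.32 kN.
σ_{cast iron} = P/A₂ = 11320/260 = 43.54 MPa, compressive.

σ ≈ 43.5 MPa (compressive)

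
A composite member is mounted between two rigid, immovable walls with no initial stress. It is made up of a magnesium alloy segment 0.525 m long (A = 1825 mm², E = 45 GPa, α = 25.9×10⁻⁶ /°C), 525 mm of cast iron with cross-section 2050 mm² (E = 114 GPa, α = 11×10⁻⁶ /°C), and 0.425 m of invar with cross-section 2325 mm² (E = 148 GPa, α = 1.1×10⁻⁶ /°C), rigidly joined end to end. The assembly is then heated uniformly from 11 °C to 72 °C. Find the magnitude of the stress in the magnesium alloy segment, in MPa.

σ ≈ 67.2 MPa (compressive)

With the walls removed the bar would change length by δ_free = Σ αᵢΔT Lᵢ = 25.9×10⁻⁶×61×525 + 11×10⁻⁶×61×525 + 1.1×10⁻⁶×61×425 = 1.21 mm.
The rigid supports impose zero overall length change; the single axial force P common to all segments must satisfy P Σ Lᵢ/(AᵢEᵢ) = δ_free.
Σ Lᵢ/(AᵢEᵢ) = 525/(1825×45×10³) + 525/(2050×114×10³) + 425/(2325×148×10³) = 9.874×10⁻⁶ mm/N.
P = 1.21 / 9.874×10⁻⁶ = 122600 N = 122.6 kN, compressive.
σ_{magnesium alloy} = P / A = 122600 / 1825 = 67.16 MPa.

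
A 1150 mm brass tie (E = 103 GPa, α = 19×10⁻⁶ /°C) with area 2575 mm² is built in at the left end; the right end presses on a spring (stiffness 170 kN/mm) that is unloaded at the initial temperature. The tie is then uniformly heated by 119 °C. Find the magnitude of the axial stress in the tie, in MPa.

If the spring were absent the tie would lengthen by αΔT L = 19×10⁻⁶ × 119 × 1150 = 2.6 mm.
Let P be the compressive force at the spring. The tie shortens elastically by PL/(AE) and the spring compresses by P/k; together these equal δ_free.
P [ L/(AE) + 1/k ] = δ_free → P [ 1150/(2575×103×10³) + 1/(170×10³) ] = 2.6.
P = 2.6 / 1.022×10⁻⁵ = 254500 N.
σ = P/A = 254500/2575 = 98.82 MPa.

σ ≈ 98.8 MPa (compressive)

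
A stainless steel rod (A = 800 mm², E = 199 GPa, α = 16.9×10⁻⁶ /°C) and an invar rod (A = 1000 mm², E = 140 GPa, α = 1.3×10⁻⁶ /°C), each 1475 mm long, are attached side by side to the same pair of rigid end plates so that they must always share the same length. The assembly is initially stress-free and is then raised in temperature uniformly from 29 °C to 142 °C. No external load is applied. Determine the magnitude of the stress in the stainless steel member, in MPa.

σ ≈ 164 MPa (compressive)

The stainless steel has the larger α, so on heating it would change length more than the invar if both were free. The rigid plates force a common final length, so the stainless steel is put into compression and the invar into tension, with equal and opposite forces P (no external load).
Equating the net (thermal + elastic) strains gives |α₁ − α₂|·ΔT = P·[1/(A₁E₁) + 1/(A₂E₂)].
|α₁ − α₂|·ΔT = 15.6×10⁻⁶ × 113 = 0.001763.
1/(A₁E₁) + 1/(A₂E₂) = 1/(800×199×10³) + 1/(1000×140×10³) = 1.342×10⁻⁸ N⁻¹.
So P = 0.001763 / 1.342×10⁻⁸ = 131.3 kN.
σ_{stainless steel} = P/A₁ = 131300/800 = 164.1 MPa, compressive.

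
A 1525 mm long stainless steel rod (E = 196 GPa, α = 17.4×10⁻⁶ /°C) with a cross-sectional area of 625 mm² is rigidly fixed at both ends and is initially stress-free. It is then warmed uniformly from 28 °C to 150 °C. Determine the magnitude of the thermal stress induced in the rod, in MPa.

σ ≈ 416 MPa (compressive)

Because both ends are immovable the net strain is zero, and the suppressed thermal strain is αΔT = 17.4×10⁻⁶ × 122 = 2122.8×10⁻⁶.
Hence σ = E·αΔT = 196×10³ × 2122.8×10⁻⁶ = 416.1 MPa, compressive.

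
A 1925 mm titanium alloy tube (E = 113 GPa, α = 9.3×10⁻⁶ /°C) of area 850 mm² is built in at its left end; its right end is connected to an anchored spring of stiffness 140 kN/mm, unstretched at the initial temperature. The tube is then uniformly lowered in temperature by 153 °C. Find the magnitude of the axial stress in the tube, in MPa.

σ ≈ 119 MPa (tensile)

If the spring were absent the tube would shorten by αΔT L = 9.3×10⁻⁶ × 153 × 1925 = 2.739 mm.
Let P be the tensile force in the spring. The tube extends elastically by PL/(AE) and the spring stretches by P/k; together these equal δ_free.
So P = δ_free / [L/(AE) + 1/k] = 2.739 / [ 1925/(850×113×10³) + 1/(140×10³) ].
P = 2.739 / 2.718×10⁻⁵ = 100800 N.
σ = P/A = 100800/850 = 118.5 MPa.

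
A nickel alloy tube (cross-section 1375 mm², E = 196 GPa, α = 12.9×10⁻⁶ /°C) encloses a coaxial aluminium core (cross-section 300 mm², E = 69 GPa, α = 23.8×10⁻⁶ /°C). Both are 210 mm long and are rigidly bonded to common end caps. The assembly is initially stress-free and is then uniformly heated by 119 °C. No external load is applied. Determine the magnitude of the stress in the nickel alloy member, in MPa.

The aluminium has the larger α, so on heating it would change length more than the nickel alloy if both were free. The rigid plates force a common final length, so the aluminium is put into compression and the nickel alloy into tension, with equal and opposite forces P (no external load).
Compatibility of the two members (thermal + elastic change equal): (α₁ − α₂)ΔT = P·[1/(A₁E₁) + 1/(A₂E₂)].
|α₁ − α₂|·ΔT = 10.9×10⁻⁶ × 119 = 0.001297.
1/(A₁E₁) + 1/(A₂E₂) = 1/(1375×196×10³) + 1/(300×69×10³) = 5.202×10⁻⁸ N⁻¹.
P = 0.001297 / 5.202×10⁻⁸ = 24930 N = 24.93 kN.
σ_{nickel alloy} = P/A₁ = 24930/1375 = 18.13 MPa, tensile.

σ ≈ 18.1 MPa (tensile)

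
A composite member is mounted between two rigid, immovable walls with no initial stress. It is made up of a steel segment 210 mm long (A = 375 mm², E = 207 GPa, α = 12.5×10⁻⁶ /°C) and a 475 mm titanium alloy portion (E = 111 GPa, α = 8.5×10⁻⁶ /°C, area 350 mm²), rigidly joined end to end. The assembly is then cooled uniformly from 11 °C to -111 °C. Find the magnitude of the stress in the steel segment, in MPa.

σ ≈ 145 MPa (tensile)

With the walls removed the bar would change length by δ_free = Σ αᵢΔT Lᵢ = 12.5×10⁻⁶×122×210 + 8.5×10⁻⁶×122×475 = 0.8128 mm.
The walls prevent any net length change, so an axial force P (same in every segment) develops. Compatibility: P · Σ Lᵢ/(AᵢEᵢ) = δ_free.
The series flexibility is Σ Lᵢ/(AᵢEᵢ) = 210/(375×207×10³) + 475/(350×111×10³) = 1.493×10⁻⁵ mm/N.
Hence P = δ_free / Σ(L/AE) = 0.8128/1.493×10⁻⁵ = 54.44 kN (tensile).
σ_{steel} = P / A = 54440 / 375 = 145.2 MPa.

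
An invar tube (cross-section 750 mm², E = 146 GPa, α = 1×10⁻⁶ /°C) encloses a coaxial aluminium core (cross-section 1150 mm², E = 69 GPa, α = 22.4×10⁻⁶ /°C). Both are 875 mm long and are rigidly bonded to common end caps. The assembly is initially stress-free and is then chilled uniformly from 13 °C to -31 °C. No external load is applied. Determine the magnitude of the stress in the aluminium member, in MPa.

Both members must finish at the same length. With the larger α, the aluminium tends to over-contract; the plates restrain it, putting the aluminium in tension and the invar in compression. With no external load the two internal forces are equal and opposite, magnitude P.
Compatibility of the two members (thermal + elastic change equal): (α₁ − α₂)ΔT = P·[1/(A₁E₁) + 1/(A₂E₂)].
|α₁ − α₂|·ΔT = 21.4×10⁻⁶ × 44 = 0.0009416.
1/(A₁E₁) + 1/(A₂E₂) = 1/(750×146×10³) + 1/(1150×69×10³) = 2.173×10⁻⁸ N⁻¹.
P = 0.0009416 / 2.173×10⁻⁸ = 43320 N = 43.32 kN.
σ_{aluminium} = P/A₂ = 43320/1150 = 37.67 MPa, tensile.

σ ≈ 37.7 MPa (tensile)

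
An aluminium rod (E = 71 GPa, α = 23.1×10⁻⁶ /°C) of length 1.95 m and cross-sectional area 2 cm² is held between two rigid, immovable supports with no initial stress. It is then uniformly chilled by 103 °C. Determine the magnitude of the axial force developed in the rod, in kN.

P ≈ 33.8 kN (tensile)

The ends cannot move, so σ = EαΔT = 71×10³ × 23.1×10⁻⁶ × 103 = 168.9 MPa.
Then P = σA = 168.9 × 200 mm² = 33.79 kN, tensile.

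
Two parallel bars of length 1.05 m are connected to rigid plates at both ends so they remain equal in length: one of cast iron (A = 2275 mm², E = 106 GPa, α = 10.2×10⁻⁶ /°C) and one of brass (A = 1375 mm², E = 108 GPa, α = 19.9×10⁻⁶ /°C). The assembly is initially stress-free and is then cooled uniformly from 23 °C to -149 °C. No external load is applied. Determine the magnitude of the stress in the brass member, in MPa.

Equilibrium of a rigid end plate with no external load gives equal and opposite internal forces ±P in the two members. Since α_{brass} > α_{cast iron}, cooling drives the brass into tension and the cast iron into compression.
Compatibility of the two members (thermal + elastic change equal): (α₁ − α₂)ΔT = P·[1/(A₁E₁) + 1/(A₂E₂)].
|α₁ − α₂|·ΔT = 9.7×10⁻⁶ × 172 = 0.001668.
1/(A₁E₁) + 1/(A₂E₂) = 1/(2275×106×10³) + 1/(1375×108×10³) = 1.088×10⁻⁸ N⁻¹.
P = 0.001668 / 1.088×10⁻⁸ = 153300 N = 153.3 kN.
σ_{brass} = P/A₂ = 153300/1375 = 111.5 MPa, tensile.

σ ≈ 112 MPa (tensile)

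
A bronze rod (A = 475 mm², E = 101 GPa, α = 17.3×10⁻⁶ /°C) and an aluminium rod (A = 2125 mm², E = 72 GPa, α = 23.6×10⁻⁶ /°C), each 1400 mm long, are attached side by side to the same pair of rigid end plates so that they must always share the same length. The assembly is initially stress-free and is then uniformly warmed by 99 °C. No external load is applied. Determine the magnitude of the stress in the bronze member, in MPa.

Equilibrium of a rigid end plate with no external load gives equal and opposite internal forces ±P in the two members. Since α_{aluminium} > α_{bronze}, heating drives the aluminium into compression and the bronze into tension.
Setting the final lengths equal and cancelling L: (α₁ − α₂)ΔT = P/(A₁E₁) + P/(A₂E₂).
|α₁ − α₂|·ΔT = 6.3×10⁻⁶ × 99 = 0.0006237.
1/(A₁E₁) + 1/(A₂E₂) = 1/(475×101×10³) + 1/(2125×72×10³) = 2.738×10⁻⁸ N⁻¹.
P = 0.0006237 / 2.738×10⁻⁸ = 22780 N = 22.78 kN.
σ_{bronze} = P/A₁ = 22780/475 = 47.96 MPa, tensile.

σ ≈ 48 MPa (tensile)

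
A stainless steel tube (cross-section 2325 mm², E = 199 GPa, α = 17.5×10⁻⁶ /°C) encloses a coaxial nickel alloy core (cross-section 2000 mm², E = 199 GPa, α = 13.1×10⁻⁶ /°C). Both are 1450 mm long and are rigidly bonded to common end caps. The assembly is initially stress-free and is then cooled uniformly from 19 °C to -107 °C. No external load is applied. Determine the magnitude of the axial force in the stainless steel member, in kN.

Equilibrium of a rigid end plate with no external load gives equal and opposite internal forces ±P in the two members. Since α_{stainless steel} > α_{nickel alloy}, cooling drives the stainless steel into tension and the nickel alloy into compression.
Setting the final lengths equal and cancelling L: (α₁ − α₂)ΔT = P/(A₁E₁) + P/(A₂E₂).
|α₁ − α₂|·ΔT = 4.4×10⁻⁶ × 126 = 0.0005544.
1/(A₁E₁) + 1/(A₂E₂) = 1/(2325×199×10³) + 1/(2000×199×10³) = 4.674×10⁻⁹ N⁻¹.
So P = 0.0005544 / 4.674×10⁻⁹ = 118.6 kN.

P ≈ 119 kN (tensile in the stainless steel)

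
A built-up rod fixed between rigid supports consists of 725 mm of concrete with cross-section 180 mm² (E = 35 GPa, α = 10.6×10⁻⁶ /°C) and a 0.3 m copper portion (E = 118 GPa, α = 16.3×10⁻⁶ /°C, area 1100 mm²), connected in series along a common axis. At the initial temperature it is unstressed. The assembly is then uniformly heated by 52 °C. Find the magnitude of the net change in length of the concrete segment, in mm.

With the walls removed the bar would change length by δ_free = Σ αᵢΔT Lᵢ = 10.6×10⁻⁶×52×725 + 16.3×10⁻⁶×52×300 = 0.6539 mm.
Since the ends are fixed, an axial force P builds up, equal in every segment, with P · Σ Lᵢ/(AᵢEᵢ) = δ_free.
Σ Lᵢ/(AᵢEᵢ) = 725/(180×35×10³) + 300/(1100×118×10³) = 0.0001174 mm/N.
So P = 0.6539 / 0.0001174 = 5.57 kN, compressive.
For the concrete segment, free thermal change = 10.6×10⁻⁶×52×725 = 0.3996 mm and elastic change from P = 5570×725/(180×35×10³) = 0.641 mm; these oppose, so the net change is 0.241 mm (segment shortens).

|ΔL| ≈ 0.241 mm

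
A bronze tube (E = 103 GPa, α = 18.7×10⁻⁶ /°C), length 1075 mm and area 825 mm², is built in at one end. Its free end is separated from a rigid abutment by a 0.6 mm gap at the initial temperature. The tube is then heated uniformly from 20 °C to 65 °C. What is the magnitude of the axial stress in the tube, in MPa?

Free thermal elongation = αΔT L = 18.7×10⁻⁶ × 45 × 1075 = 0.9046 mm.
The gap closes (δ_free > 0.6 mm) and the wall then resists a further 0.9046 − 0.6 = 0.3046 mm of expansion.
So σ = E(δ_free − g)/L = 103×10³ × 0.3046/1075 = 29.19 MPa.

σ ≈ 29.2 MPa (compressive)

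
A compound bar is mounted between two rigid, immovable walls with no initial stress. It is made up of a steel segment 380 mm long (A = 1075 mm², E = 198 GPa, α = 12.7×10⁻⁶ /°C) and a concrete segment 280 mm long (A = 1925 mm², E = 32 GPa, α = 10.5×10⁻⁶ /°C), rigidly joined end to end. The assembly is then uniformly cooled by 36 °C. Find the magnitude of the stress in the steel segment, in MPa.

Free thermal contraction of the whole bar: Σ αᵢΔT Lᵢ = 12.7×10⁻⁶×36×380 + 10.5×10⁻⁶×36×280 = 0.2796 mm.
The rigid supports impose zero overall length change; the single axial force P common to all segments must satisfy P Σ Lᵢ/(AᵢEᵢ) = δ_free.
The series flexibility is Σ Lᵢ/(AᵢEᵢ) = 380/(1075×198×10³) + 280/(1925×32×10³) = 6.331×10⁻⁶ mm/N.
Hence P = δ_free / Σ(L/AE) = 0.2796/6.331×10⁻⁶ = 44.16 kN (tensile).
σ_{steel} = P / A = 44160 / 1075 = 41.08 MPa.

σ ≈ 41.1 MPa (tensile)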